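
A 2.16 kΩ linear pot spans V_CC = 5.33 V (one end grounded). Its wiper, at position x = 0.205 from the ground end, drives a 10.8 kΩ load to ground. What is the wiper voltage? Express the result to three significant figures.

The pot divides into 1.717 kΩ above the wiper and 0.4428 kΩ below.
Lower segment in parallel with the load: 0.4428 ‖ 10.8 = 0.4254 kΩ.
Loaded-divider output: V_out = 5.33 × 0.1985 = 1.058 V.
(Unloaded: V_out = x·V_CC = 1.09 V.)

V_out ≈ 1.06 V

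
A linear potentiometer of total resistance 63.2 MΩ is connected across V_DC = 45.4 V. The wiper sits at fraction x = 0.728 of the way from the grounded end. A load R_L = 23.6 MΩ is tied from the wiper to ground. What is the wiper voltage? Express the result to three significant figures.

V_out ≈ 21.6 V

The pot divides into 17.19 MΩ above the wiper and 46.01 MΩ below.
R_L loads the lower segment: effective lower R = 15.60 MΩ.
V_out = 45.4 × 15.60/(17.19 + 15.60) = 21.60 V.
(Unloaded: V_out = x·V_DC = 33.1 V.)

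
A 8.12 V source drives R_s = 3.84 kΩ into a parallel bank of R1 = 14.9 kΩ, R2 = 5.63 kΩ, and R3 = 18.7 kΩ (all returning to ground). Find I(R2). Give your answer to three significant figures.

Combine the parallel branches: R_p = (1/14.9 + 1/5.63 + 1/18.7)⁻¹ = 3.353 kΩ.
V_A = 8.12 × 3.353/7.193 = 3.785 V.
I(R2) = V_A / R2 = 3.785/5.63 = 0.6723 mA.

I ≈ 0.672 mA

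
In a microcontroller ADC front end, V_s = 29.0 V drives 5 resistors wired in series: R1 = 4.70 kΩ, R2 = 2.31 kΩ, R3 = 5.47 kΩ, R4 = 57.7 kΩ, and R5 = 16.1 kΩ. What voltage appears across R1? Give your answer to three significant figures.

Series total: ΣR = 4.70 + 2.31 + 5.47 + 57.7 + 16.1 = 86.28 kΩ.
Voltage divider: V = V_s · (4.700 / 86.28) = 29.0 × 0.05447 = 1.580 V.

V ≈ 1.58 V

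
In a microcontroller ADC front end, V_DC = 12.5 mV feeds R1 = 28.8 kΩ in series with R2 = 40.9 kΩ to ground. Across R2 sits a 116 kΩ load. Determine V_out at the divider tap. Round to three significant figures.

V_out ≈ 6.40 mV

First combine the lower leg with the load: R2 ‖ R_L = 30.24 kΩ.
Voltage divider with the loaded lower leg: V_out = 12.5 × 30.24/(28.8 + 30.24) = 12.5 × 0.5122 = 6.402 mV.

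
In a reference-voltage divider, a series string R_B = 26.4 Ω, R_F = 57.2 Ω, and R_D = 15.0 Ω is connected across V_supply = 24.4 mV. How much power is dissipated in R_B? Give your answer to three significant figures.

P ≈ 1.62 µW

Series current I = V_supply/ΣR = 24.4/98.60 = 0.2475 mA.
V(R_B) = I·R = 6.533 mV; P = V·I = 6.533 × 0.2475 = 1.617 µW.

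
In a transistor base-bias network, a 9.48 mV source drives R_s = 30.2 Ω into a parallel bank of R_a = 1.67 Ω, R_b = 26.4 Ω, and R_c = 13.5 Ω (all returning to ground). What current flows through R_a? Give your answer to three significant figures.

I ≈ 0.253 mA

Combine the parallel branches: R_p = (1/1.67 + 1/26.4 + 1/13.5)⁻¹ = 1.407 Ω.
Node voltage V_A = V_supply · R_p/(R_s + R_p) = 9.48 × 0.04451 = 0.4220 mV.
I(R_a) = V_A / R_a = 0.4220/1.67 = 0.2527 mA.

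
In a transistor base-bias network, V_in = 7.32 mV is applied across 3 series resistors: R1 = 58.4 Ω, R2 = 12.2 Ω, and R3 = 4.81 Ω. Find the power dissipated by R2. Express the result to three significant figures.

ΣR = 75.41 Ω → I = 7.32/75.41 = 0.09707 mA.
V(R2) = I·R = 1.184 mV; P = V·I = 1.184 × 0.09707 = 0.1150 µW.

P ≈ 0.115 µW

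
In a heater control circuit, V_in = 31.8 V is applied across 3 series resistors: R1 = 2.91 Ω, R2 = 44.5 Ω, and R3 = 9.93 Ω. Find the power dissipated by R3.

ΣR = 57.34 Ω → I = 31.8/57.34 = 0.5546 A.
V(R3) = I·R = 5.507 V; P = V·I = 5.507 × 0.5546 = 3.054 W.

P ≈ 3.05 W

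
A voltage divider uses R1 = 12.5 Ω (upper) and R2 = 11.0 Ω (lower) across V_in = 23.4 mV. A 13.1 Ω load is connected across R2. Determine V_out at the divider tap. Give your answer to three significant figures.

V_out ≈ 7.57 mV

First combine the lower leg with the load: R2 ‖ R_L = 5.979 Ω.
Voltage divider with the loaded lower leg: V_out = 23.4 × 5.979/(12.5 + 5.979) = 23.4 × 0.3236 = 7.571 mV.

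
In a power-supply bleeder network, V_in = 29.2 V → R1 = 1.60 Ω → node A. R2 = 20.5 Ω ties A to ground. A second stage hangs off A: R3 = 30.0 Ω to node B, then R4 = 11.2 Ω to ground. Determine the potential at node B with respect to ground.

V_B ≈ 7.11 V

Looking into the second stage from A: R3 + R4 = 41.20 Ω appears in parallel with R2.
Effective lower resistance at A: R2 ‖ 41.20 = 13.69 Ω.
V_A = 29.2 × 13.69/(1.60 + 13.69) = 26.14 V.
Then the unloaded second divider: V_B = V_A × R4/(R3+R4) = 26.14 × 0.2718 = 7.107 V.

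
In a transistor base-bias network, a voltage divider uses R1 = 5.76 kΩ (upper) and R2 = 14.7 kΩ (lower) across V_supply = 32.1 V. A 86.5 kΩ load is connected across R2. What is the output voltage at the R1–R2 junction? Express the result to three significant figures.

First combine the lower leg with the load: R2 ‖ R_L = 12.56 kΩ.
Voltage divider with the loaded lower leg: V_out = 32.1 × 12.56/(5.76 + 12.56) = 32.1 × 0.6857 = 22.01 V.
(Unloaded it would be 23.1 V; the load pulls it down.)

V_out ≈ 22.0 V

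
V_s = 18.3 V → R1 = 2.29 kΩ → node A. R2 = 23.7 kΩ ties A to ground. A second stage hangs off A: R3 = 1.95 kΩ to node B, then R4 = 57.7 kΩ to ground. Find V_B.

Looking into the second stage from A: R3 + R4 = 59.65 kΩ appears in parallel with R2.
R2 ‖ (R3+R4) = 16.96 kΩ.
First divider: V_A = V_s · 16.96/(2.29 + 16.96) = 16.12 V.
Stage 2 is unloaded, so V_B = V_A · R4/(R3+R4) = 16.12 × 57.7/59.65 = 15.60 V.

V_B ≈ 15.6 V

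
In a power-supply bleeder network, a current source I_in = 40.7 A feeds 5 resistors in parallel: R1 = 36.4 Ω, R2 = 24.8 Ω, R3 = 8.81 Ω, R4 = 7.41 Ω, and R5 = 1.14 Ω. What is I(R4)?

Conductances: ΣG = 1/36.4 + 1/24.8 + 1/8.81 + 1/7.41 + 1/1.14 = 1.193 (1/Ω).
By the current-divider rule, I = I_in · G_k/ΣG = 40.7 × 0.1131 = 4.602 A.

I ≈ 4.60 A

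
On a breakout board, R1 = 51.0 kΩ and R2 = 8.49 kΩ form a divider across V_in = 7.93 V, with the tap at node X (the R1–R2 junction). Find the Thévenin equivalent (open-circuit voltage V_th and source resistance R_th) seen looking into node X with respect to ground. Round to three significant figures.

With X open, the divider is unloaded: V_th = 7.93 × 8.49/59.49 = 1.132 V.
Zeroing V_in shorts the top of R1 to ground, so R_th = R1 ‖ R2 = 7.278 kΩ.

V_th ≈ 1.13 V, R_th ≈ 7.28 kΩ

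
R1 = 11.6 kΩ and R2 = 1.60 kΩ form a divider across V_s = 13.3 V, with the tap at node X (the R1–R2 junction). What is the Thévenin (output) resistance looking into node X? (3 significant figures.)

With V_s suppressed (replaced by a short), R_th = R1 ‖ R2 = (11.60 × 1.60)/(11.60 + 1.60) = 1.406 kΩ.

R_th ≈ 1.41 kΩ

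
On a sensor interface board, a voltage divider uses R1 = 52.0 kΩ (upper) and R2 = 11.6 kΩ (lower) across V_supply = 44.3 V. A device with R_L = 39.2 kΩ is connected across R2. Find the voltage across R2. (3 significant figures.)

First combine the lower leg with the load: R2 ‖ R_L = 8.951 kΩ.
Then V_out = V_supply · R2'/(R1 + R2') = 44.3 × 8.951/60.95 = 6.506 V.

V_out ≈ 6.51 V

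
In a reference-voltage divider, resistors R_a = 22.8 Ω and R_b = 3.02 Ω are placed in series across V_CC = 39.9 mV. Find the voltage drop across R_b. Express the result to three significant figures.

V ≈ 4.67 mV

Series total: ΣR = 22.8 + 3.02 = 25.82 Ω.
Voltage divider: V = V_CC · (3.020 / 25.82) = 39.9 × 0.1170 = 4.667 mV.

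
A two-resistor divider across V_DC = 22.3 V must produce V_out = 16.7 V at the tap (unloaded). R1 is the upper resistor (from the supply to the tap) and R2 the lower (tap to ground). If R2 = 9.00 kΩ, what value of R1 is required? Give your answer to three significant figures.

The divider ratio is R2/(R1+R2) = 16.7/22.3 = 0.7489.
Rearranging, R1 = R2·(1−k)/k = 9.00 × 0.3353 = 3.018 kΩ.

R1 ≈ 3.02 kΩ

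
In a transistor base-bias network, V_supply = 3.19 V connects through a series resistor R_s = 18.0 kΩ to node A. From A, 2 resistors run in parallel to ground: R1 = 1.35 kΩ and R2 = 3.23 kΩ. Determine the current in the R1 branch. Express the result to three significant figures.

Combine the parallel branches: R_p = (1/1.35 + 1/3.23)⁻¹ = 0.9521 kΩ.
V_A by voltage divider: V_A = 3.19 × 0.9521/(18.0 + 0.9521) = 0.1603 V.
Branch current I = V_A/R1 = 0.1603/1.35 = 0.1187 mA.
(Equivalently: I_total = 0.1683 mA, then current-divider fraction G_k/ΣG = 0.7052.)

I ≈ 0.119 mA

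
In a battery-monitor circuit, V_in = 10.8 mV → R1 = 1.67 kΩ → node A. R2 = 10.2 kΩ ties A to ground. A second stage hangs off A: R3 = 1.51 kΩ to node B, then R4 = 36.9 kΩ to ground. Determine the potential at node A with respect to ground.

Node A sees R2 in parallel with the series input of stage 2, R3 + R4 = 38.41 kΩ.
R2 ‖ (R3+R4) = 8.060 kΩ.
First divider: V_A = V_in · 8.060/(1.67 + 8.060) = 8.946 mV.

V_A ≈ 8.95 mV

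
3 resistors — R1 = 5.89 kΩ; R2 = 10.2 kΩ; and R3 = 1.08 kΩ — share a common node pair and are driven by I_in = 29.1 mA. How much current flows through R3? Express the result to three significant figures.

Conductances: ΣG = 1/5.89 + 1/10.2 + 1/1.08 = 1.194 (1/kΩ).
R3 takes the fraction G_k/ΣG = 0.9259/1.194 = 0.7756, so I = 29.1 × 0.7756 = 22.57 mA.

I ≈ 22.6 mA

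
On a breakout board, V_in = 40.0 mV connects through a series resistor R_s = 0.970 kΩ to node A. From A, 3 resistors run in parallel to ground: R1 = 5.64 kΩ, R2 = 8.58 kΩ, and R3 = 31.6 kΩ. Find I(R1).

I ≈ 5.39 µA

Equivalent of the parallel group: R_p = 3.072 kΩ.
V_A = 40.0 × 3.072/4.042 = 30.40 mV.
Branch current I = V_A/R1 = 30.40/5.64 = 5.390 µA.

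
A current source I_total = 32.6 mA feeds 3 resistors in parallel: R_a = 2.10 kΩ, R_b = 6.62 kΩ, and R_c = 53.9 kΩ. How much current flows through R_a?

ΣG = 1/2.10 + 1/6.62 + 1/53.9 = 0.6458.
Current divider: I(R_a) = I_total · G_k/ΣG = 32.6 × (0.4762/0.6458) = 32.6 × 0.7374 = 24.04 mA.

I ≈ 24.0 mA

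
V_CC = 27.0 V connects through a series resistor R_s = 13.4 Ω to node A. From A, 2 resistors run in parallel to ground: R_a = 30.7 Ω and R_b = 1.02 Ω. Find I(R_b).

I ≈ 1.82 A

Parallel bank: R_p = 1/(1/30.7 + 1/1.02) = 0.9872 Ω.
Node voltage V_A = V_CC · R_p/(R_s + R_p) = 27.0 × 0.06862 = 1.853 V.
I(R_b) = V_A / R_b = 1.853/1.02 = 1.816 A.
(Check via current divider: I_total = 1.877 A; share G_k/ΣG = 0.9678 → same result.)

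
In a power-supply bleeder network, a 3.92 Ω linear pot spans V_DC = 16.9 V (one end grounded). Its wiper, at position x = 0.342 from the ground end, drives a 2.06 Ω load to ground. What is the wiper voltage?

V_out ≈ 4.05 V

Lower segment x·R_p = 1.341 Ω; upper segment (1−x)·R_p = 2.579 Ω.
R_L loads the lower segment: effective lower R = 0.8121 Ω.
V_out = 16.9 × 0.8121/(2.579 + 0.8121) = 4.047 V.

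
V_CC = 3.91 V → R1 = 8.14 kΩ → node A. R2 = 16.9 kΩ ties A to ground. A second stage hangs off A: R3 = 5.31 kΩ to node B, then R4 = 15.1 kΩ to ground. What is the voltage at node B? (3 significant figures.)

Node A sees R2 in parallel with the series input of stage 2, R3 + R4 = 20.41 kΩ.
Effective lower resistance at A: R2 ‖ 20.41 = 9.245 kΩ.
So V_A = 3.91 × 0.5318 = 2.079 V.
Stage 2 is unloaded, so V_B = V_A · R4/(R3+R4) = 2.079 × 15.1/20.41 = 1.538 V.

V_B ≈ 1.54 V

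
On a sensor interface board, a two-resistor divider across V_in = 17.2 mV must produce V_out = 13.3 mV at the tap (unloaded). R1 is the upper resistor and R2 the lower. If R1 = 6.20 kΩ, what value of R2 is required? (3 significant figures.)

V_out/V_in = R2/(R1+R2) = 0.7733.
So R2 = R1 · V_out/(V_in − V_out) = 6.20 × 13.3/(17.2 − 13.3) = 6.20 × 3.410 = 21.14 kΩ.

R2 ≈ 21.1 kΩ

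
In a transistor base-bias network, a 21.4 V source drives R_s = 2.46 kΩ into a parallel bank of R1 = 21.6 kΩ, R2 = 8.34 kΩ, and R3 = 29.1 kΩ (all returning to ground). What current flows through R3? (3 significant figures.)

Equivalent of the parallel group: R_p = 4.986 kΩ.
V_A by voltage divider: V_A = 21.4 × 4.986/(2.46 + 4.986) = 14.33 V.
Branch current I = V_A/R3 = 14.33/29.1 = 0.4924 mA.

I ≈ 0.492 mA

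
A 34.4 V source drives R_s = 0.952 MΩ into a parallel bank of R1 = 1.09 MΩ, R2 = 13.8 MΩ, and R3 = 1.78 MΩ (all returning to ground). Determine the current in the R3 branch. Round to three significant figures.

Equivalent of the parallel group: R_p = 0.6445 MΩ.
V_A = 34.4 × 0.6445/1.596 = 13.89 V.
Branch current I = V_A/R3 = 13.89/1.78 = 7.801 µA.

I ≈ 7.80 µA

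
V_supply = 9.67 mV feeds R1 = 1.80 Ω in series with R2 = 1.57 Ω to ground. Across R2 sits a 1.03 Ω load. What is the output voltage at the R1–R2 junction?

V_out ≈ 2.48 mV

The load sits in parallel with R2, giving an effective lower resistance R2' = R2·R_L/(R2+R_L) = 0.6220 Ω.
Voltage divider with the loaded lower leg: V_out = 9.67 × 0.6220/(1.80 + 0.6220) = 9.67 × 0.2568 = 2.483 mV.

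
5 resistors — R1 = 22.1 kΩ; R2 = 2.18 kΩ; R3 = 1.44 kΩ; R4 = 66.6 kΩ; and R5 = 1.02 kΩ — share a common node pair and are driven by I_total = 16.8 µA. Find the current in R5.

I ≈ 7.51 µA

ΣG = 1/22.1 + 1/2.18 + 1/1.44 + 1/66.6 + 1/1.02 = 2.194.
By the current-divider rule, I = I_total · G_k/ΣG = 16.8 × 0.4469 = 7.508 µA.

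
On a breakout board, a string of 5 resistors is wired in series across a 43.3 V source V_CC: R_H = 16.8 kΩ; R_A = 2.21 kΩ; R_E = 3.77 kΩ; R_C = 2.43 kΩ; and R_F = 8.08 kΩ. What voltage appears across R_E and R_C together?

V ≈ 8.06 V

Series total: ΣR = 16.8 + 2.21 + 3.77 + 2.43 + 8.08 = 33.29 kΩ.
R_{R_E..R_C} = 3.77 + 2.43 = 6.200 kΩ.
Voltage divider: V = V_CC · (6.200 / 33.29) = 43.3 × 0.1862 = 8.064 V.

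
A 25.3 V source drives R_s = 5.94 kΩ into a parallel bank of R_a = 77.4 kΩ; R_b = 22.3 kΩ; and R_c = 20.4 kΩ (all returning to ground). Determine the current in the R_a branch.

I ≈ 0.200 mA

Combine the parallel branches: R_p = (1/77.4 + 1/22.3 + 1/20.4)⁻¹ = 9.365 kΩ.
V_A = 25.3 × 9.365/15.30 = 15.48 V.
I(R_a) = V_A / R_a = 15.48/77.4 = 0.2000 mA.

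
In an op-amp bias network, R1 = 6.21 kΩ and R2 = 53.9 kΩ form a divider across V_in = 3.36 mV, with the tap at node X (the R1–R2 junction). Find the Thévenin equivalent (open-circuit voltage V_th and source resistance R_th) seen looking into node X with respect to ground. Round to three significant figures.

V_th ≈ 3.01 mV, R_th ≈ 5.57 kΩ

V_th is the unloaded tap voltage: V_in · R2/(R1+R2) = 3.36 × 0.8967 = 3.013 mV.
Zeroing V_in shorts the top of R1 to ground, so R_th = R1 ‖ R2 = 5.568 kΩ.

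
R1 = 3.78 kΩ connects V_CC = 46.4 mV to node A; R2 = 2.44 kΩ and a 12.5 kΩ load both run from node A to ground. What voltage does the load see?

V_out ≈ 16.3 mV

The load sits in parallel with R2, giving an effective lower resistance R2' = R2·R_L/(R2+R_L) = 2.041 kΩ.
Now apply the divider: V_out = 46.4 × 0.3507 = 16.27 mV.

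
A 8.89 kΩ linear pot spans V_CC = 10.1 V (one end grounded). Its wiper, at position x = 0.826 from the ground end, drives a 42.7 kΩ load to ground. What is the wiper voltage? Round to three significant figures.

Split the track: R_lower = x·R_p = 7.343 kΩ, R_upper = (1−x)·R_p = 1.547 kΩ.
R_L loads the lower segment: effective lower R = 6.266 kΩ.
Then V_out = V_CC · 6.266/(1.547 + 6.266) = 8.100 V.

V_out ≈ 8.10 V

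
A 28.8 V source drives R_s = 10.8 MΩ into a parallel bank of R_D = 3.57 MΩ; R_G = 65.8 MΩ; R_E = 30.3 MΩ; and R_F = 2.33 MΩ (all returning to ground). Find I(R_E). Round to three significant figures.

I ≈ 0.104 µA

Equivalent of the parallel group: R_p = 1.320 MΩ.
Node voltage V_A = V_supply · R_p/(R_s + R_p) = 28.8 × 0.1089 = 3.137 V.
Branch current I = V_A/R_E = 3.137/30.3 = 0.1035 µA.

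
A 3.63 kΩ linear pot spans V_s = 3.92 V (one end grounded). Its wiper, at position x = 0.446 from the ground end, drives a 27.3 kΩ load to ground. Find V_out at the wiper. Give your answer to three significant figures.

V_out ≈ 1.69 V

The pot divides into 2.011 kΩ above the wiper and 1.619 kΩ below.
(x·R_p) ‖ R_L = 1.528 kΩ.
V_out = 3.92 × 1.528/(2.011 + 1.528) = 1.693 V.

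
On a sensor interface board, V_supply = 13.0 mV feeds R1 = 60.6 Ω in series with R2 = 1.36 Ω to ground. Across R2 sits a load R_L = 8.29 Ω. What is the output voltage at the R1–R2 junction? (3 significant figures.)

R2 ‖ R_L = (1.36 × 8.29)/(1.36 + 8.29) = 1.168 Ω.
Then V_out = V_supply · R2'/(R1 + R2') = 13.0 × 1.168/61.77 = 0.2459 mV.

V_out ≈ 0.246 mV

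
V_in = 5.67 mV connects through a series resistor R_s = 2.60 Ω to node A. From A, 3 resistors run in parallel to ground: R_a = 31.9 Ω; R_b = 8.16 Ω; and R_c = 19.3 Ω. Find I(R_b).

I ≈ 0.453 mA

Parallel bank: R_p = 1/(1/31.9 + 1/8.16 + 1/19.3) = 4.861 Ω.
V_A by voltage divider: V_A = 5.67 × 4.861/(2.60 + 4.861) = 3.694 mV.
I(R_b) = V_A / R_b = 3.694/8.16 = 0.4527 mA.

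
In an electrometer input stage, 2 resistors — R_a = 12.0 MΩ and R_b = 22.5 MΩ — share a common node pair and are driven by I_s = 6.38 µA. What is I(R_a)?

I ≈ 4.16 µA

For two parallel branches, I_k = I_s · (other R)/(sum of R).
I(R_a) = 6.38 × 22.5/(12.0 + 22.5) = 6.38 × 0.6522 = 4.161 µA.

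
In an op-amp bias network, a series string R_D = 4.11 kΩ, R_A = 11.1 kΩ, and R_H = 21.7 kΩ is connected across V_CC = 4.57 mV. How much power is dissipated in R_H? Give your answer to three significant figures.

P ≈ 0.333 nW

ΣR = 36.91 kΩ → I = 4.57/36.91 = 0.1238 µA.
P = I²R = 0.01533 × 21.7 = 0.3327 nW.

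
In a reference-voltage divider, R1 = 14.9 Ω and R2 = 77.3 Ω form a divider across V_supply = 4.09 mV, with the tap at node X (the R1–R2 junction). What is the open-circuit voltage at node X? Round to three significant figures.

Open-circuit (no load on X): V_th = V_supply · R2/(R1 + R2) = 4.09 × 77.3/(14.90 + 77.3) = 3.429 mV.

V_th ≈ 3.43 mV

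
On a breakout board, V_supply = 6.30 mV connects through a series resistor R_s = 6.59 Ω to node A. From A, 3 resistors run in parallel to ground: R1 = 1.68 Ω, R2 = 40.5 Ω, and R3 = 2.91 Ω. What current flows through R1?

I ≈ 0.510 mA

Combine the parallel branches: R_p = (1/1.68 + 1/40.5 + 1/2.91)⁻¹ = 1.038 Ω.
V_A = 6.30 × 1.038/7.628 = 0.8571 mV.
I(R1) = V_A / R1 = 0.8571/1.68 = 0.5102 mA.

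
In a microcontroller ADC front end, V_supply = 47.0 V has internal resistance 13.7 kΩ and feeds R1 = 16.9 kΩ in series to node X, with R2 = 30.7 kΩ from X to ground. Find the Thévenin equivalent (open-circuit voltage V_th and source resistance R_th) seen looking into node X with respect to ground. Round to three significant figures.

V_th ≈ 23.5 V, R_th ≈ 15.3 kΩ

R1' = 13.7 + 16.9 = 30.60 kΩ (source resistance + R1).
V_th is the unloaded tap voltage: V_supply · R2/(R1'+R2) = 47.0 × 0.5008 = 23.54 V.
Looking into X with the source shorted: R_th = R1'·R2/(R1'+R2) = 30.60 × 30.7/61.30 = 15.32 kΩ.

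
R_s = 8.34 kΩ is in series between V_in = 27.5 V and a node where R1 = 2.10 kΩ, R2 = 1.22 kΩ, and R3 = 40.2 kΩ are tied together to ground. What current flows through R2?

I ≈ 1.88 mA

Equivalent of the parallel group: R_p = 0.7572 kΩ.
V_A by voltage divider: V_A = 27.5 × 0.7572/(8.34 + 0.7572) = 2.289 V.
I(R2) = V_A / R2 = 2.289/1.22 = 1.876 mA.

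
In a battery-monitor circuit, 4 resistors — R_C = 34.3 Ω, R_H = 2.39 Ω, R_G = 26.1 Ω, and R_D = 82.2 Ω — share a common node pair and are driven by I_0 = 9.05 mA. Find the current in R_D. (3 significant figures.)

I ≈ 0.221 mA

ΣG = 1/34.3 + 1/2.39 + 1/26.1 + 1/82.2 = 0.4980.
Current divider: I(R_D) = I_0 · G_k/ΣG = 9.05 × (0.01217/0.4980) = 9.05 × 0.02443 = 0.2211 mA.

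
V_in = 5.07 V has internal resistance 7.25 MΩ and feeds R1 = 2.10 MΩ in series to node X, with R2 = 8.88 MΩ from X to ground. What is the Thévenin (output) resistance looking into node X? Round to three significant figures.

R_th ≈ 4.55 MΩ

R1' = 7.25 + 2.10 = 9.350 MΩ (source resistance + R1).
Looking into X with the source shorted: R_th = R1'·R2/(R1'+R2) = 9.350 × 8.88/18.23 = 4.554 MΩ.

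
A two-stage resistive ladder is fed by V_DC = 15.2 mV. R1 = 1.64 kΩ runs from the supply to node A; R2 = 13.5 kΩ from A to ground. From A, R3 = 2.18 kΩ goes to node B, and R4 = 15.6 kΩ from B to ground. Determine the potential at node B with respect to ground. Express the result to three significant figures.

Node A sees R2 in parallel with the series input of stage 2, R3 + R4 = 17.78 kΩ.
R2 ‖ (R3+R4) = 7.674 kΩ.
V_A = 15.2 × 7.674/(1.64 + 7.674) = 12.52 mV.
V_B = V_A × 0.8774 = 10.99 mV.

V_B ≈ 11.0 mV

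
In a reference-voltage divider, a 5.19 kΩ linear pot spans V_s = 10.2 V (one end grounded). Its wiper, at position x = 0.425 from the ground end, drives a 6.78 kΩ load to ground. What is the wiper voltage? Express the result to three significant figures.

V_out ≈ 3.65 V

Split the track: R_lower = x·R_p = 2.206 kΩ, R_upper = (1−x)·R_p = 2.984 kΩ.
R_L loads the lower segment: effective lower R = 1.664 kΩ.
V_out = 10.2 × 1.664/(2.984 + 1.664) = 3.652 V.
(Unloaded: V_out = x·V_s = 4.33 V.)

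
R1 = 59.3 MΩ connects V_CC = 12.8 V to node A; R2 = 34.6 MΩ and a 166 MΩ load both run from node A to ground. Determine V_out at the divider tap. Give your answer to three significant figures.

R2 ‖ R_L = (34.6 × 166)/(34.6 + 166) = 28.63 MΩ.
Voltage divider with the loaded lower leg: V_out = 12.8 × 28.63/(59.3 + 28.63) = 12.8 × 0.3256 = 4.168 V.

V_out ≈ 4.17 V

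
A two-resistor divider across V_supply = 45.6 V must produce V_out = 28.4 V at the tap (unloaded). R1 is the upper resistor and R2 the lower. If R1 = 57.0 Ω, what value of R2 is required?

R2 ≈ 94.1 Ω

V_out/V_supply = R2/(R1+R2) = 0.6228.
So R2 = R1 · V_out/(V_supply − V_out) = 57.0 × 28.4/(45.6 − 28.4) = 57.0 × 1.651 = 94.12 Ω.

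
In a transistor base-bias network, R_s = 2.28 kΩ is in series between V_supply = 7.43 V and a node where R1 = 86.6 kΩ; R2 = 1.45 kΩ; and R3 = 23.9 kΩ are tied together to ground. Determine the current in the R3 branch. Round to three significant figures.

I ≈ 0.115 mA

Combine the parallel branches: R_p = (1/86.6 + 1/1.45 + 1/23.9)⁻¹ = 1.346 kΩ.
V_A = 7.43 × 1.346/3.626 = 2.758 V.
I(R3) = V_A / R3 = 2.758/23.9 = 0.1154 mA.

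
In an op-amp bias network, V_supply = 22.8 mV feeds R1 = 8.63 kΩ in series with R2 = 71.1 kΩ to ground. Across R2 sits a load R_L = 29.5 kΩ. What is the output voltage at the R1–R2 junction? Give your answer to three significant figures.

V_out ≈ 16.1 mV

R2 ‖ R_L = (71.1 × 29.5)/(71.1 + 29.5) = 20.85 kΩ.
Then V_out = V_supply · R2'/(R1 + R2') = 22.8 × 20.85/29.48 = 16.13 mV.
(Unloaded it would be 20.3 mV; the load pulls it down.)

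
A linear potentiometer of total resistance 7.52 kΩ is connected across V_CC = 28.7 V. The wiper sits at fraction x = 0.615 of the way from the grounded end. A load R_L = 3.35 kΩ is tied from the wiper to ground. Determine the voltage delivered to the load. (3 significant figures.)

V_out ≈ 11.5 V

Split the track: R_lower = x·R_p = 4.625 kΩ, R_upper = (1−x)·R_p = 2.895 kΩ.
Lower segment in parallel with the load: 4.625 ‖ 3.35 = 1.943 kΩ.
Then V_out = V_CC · 1.943/(2.895 + 1.943) = 11.52 V.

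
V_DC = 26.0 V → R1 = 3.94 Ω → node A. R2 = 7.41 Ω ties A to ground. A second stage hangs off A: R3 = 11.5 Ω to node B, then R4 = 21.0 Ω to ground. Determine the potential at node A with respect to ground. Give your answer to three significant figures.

Looking into the second stage from A: R3 + R4 = 32.50 Ω appears in parallel with R2.
R2 ‖ (R3+R4) = 6.034 Ω.
So V_A = 26.0 × 0.6050 = 15.73 V.

V_A ≈ 15.7 V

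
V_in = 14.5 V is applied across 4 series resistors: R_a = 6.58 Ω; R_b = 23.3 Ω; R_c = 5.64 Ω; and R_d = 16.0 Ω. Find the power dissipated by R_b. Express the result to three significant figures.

P ≈ 1.85 W

Series current I = V_in/ΣR = 14.5/51.52 = 0.2814 A.
P = I²R = 0.07921 × 23.3 = 1.846 W.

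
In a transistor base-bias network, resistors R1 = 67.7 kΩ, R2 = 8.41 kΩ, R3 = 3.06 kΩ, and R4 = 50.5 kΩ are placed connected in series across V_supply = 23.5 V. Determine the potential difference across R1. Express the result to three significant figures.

V ≈ 12.3 V

ΣR = 67.7 + 8.41 + 3.06 + 50.5 = 129.7 kΩ.
Voltage divider: V = V_supply · (67.70 / 129.7) = 23.5 × 0.5221 = 12.27 V.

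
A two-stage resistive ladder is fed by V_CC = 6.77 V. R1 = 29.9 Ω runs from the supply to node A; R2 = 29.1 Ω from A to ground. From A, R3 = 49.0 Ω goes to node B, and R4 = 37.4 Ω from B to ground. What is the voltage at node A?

Looking into the second stage from A: R3 + R4 = 86.40 Ω appears in parallel with R2.
Effective lower resistance at A: R2 ‖ 86.40 = 21.77 Ω.
So V_A = 6.77 × 0.4213 = 2.852 V.

V_A ≈ 2.85 V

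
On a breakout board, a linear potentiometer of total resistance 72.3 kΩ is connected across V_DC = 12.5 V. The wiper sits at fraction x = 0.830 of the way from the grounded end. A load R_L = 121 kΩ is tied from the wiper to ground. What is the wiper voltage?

V_out ≈ 9.57 V

Split the track: R_lower = x·R_p = 60.01 kΩ, R_upper = (1−x)·R_p = 12.29 kΩ.
R_L loads the lower segment: effective lower R = 40.11 kΩ.
Loaded-divider output: V_out = 12.5 × 0.7655 = 9.568 V.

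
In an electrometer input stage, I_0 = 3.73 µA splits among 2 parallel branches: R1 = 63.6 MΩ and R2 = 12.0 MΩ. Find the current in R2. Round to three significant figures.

For two parallel branches, I_k = I_0 · (other R)/(sum of R).
So I = 3.73 × 63.6/75.60 = 3.138 µA.

I ≈ 3.14 µA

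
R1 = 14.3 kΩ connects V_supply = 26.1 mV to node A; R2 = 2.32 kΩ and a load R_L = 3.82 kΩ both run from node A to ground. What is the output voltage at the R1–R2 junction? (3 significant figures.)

V_out ≈ 2.39 mV

The load sits in parallel with R2, giving an effective lower resistance R2' = R2·R_L/(R2+R_L) = 1.443 kΩ.
Voltage divider with the loaded lower leg: V_out = 26.1 × 1.443/(14.3 + 1.443) = 26.1 × 0.09168 = 2.393 mV.
(Unloaded it would be 3.64 mV; the load pulls it down.)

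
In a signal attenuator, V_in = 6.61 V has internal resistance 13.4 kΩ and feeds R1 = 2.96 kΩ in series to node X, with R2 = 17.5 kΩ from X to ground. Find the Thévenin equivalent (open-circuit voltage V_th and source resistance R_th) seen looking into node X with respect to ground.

R1' = 13.4 + 2.96 = 16.36 kΩ (source resistance + R1).
V_th is the unloaded tap voltage: V_in · R2/(R1'+R2) = 6.61 × 0.5168 = 3.416 V.
Zeroing V_in shorts the top of R1' to ground, so R_th = R1' ‖ R2 = 8.455 kΩ.

V_th ≈ 3.42 V, R_th ≈ 8.46 kΩ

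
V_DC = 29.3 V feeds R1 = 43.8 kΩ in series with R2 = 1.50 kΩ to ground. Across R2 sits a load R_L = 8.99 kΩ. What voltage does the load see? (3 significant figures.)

V_out ≈ 0.835 V

The load sits in parallel with R2, giving an effective lower resistance R2' = R2·R_L/(R2+R_L) = 1.286 kΩ.
Voltage divider with the loaded lower leg: V_out = 29.3 × 1.286/(43.8 + 1.286) = 29.3 × 0.02851 = 0.8354 V.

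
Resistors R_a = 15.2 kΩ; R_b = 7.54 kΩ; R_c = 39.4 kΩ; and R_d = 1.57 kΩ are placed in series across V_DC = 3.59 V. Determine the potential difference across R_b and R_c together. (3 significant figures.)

V ≈ 2.65 V

ΣR = 15.2 + 7.54 + 39.4 + 1.57 = 63.71 kΩ.
R_{R_b..R_c} = 7.54 + 39.4 = 46.94 kΩ.
Voltage divider: V = V_DC · (46.94 / 63.71) = 3.59 × 0.7368 = 2.645 V.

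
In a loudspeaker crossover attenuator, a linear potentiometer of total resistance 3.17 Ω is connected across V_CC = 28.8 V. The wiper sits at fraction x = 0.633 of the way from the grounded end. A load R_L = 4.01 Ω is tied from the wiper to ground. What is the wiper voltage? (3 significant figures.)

Lower segment x·R_p = 2.007 Ω; upper segment (1−x)·R_p = 1.163 Ω.
Lower segment in parallel with the load: 2.007 ‖ 4.01 = 1.337 Ω.
V_out = 28.8 × 1.337/(1.163 + 1.337) = 15.40 V.

V_out ≈ 15.4 V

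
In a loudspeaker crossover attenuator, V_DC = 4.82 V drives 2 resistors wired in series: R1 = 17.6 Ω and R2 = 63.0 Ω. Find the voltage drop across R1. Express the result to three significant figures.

V ≈ 1.05 V

Series total: ΣR = 17.6 + 63.0 = 80.60 Ω.
V = V_DC · R/ΣR = 4.82 × 0.2184 = 1.053 V.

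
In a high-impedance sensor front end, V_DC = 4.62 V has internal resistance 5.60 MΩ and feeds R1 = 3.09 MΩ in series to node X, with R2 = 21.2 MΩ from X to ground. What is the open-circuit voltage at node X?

V_th ≈ 3.28 V

R1' = 5.60 + 3.09 = 8.690 MΩ (source resistance + R1).
Open-circuit (no load on X): V_th = V_DC · R2/(R1' + R2) = 4.62 × 21.2/(8.690 + 21.2) = 3.277 V.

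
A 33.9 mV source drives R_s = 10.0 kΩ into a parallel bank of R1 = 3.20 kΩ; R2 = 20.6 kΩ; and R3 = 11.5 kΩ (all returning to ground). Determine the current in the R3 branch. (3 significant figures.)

Parallel bank: R_p = 1/(1/3.20 + 1/20.6 + 1/11.5) = 2.232 kΩ.
Node voltage V_A = V_CC · R_p/(R_s + R_p) = 33.9 × 0.1825 = 6.186 mV.
Branch current I = V_A/R3 = 6.186/11.5 = 0.5379 µA.

I ≈ 0.538 µA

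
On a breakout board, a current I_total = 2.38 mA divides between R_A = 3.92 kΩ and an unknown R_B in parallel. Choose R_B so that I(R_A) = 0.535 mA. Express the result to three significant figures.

In a two-way split, I_A/I_total = R_B/(R_A + R_B).
0.535/2.38 = R_B/(R_A + R_B) → R_B = R_A · (0.2248)/(1 − 0.2248) = 3.92 × 0.2900 = 1.137 kΩ.

R_B ≈ 1.14 kΩ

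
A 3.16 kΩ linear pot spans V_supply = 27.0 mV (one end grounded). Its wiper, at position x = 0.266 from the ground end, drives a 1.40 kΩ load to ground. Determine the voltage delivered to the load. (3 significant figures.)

Split the track: R_lower = x·R_p = 0.8406 kΩ, R_upper = (1−x)·R_p = 2.319 kΩ.
(x·R_p) ‖ R_L = 0.5252 kΩ.
Loaded-divider output: V_out = 27.0 × 0.1846 = 4.985 mV.

V_out ≈ 4.99 mV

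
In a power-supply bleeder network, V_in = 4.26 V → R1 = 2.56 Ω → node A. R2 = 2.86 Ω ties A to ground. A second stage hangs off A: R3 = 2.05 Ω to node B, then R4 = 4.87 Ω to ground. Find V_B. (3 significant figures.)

V_B ≈ 1.32 V

Node A sees R2 in parallel with the series input of stage 2, R3 + R4 = 6.920 Ω.
Effective lower resistance at A: R2 ‖ 6.920 = 2.024 Ω.
V_A = 4.26 × 2.024/(2.56 + 2.024) = 1.881 V.
V_B = V_A × 0.7038 = 1.324 V.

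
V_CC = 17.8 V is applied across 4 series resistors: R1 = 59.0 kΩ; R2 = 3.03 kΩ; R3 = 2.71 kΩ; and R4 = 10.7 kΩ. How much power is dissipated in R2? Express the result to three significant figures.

P ≈ 0.169 mW

ΣR = 75.44 kΩ → I = 17.8/75.44 = 0.2359 mA.
P = I²R = 0.05567 × 3.03 = 0.1687 mW.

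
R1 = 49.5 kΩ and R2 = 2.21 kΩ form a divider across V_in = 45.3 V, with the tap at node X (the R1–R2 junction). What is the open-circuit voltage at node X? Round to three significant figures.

V_th ≈ 1.94 V

V_th is the unloaded tap voltage: V_in · R2/(R1+R2) = 45.3 × 0.04274 = 1.936 V.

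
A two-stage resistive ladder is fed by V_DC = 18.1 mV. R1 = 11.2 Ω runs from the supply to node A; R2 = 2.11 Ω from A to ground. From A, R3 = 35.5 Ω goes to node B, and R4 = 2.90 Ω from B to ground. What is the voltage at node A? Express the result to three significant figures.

Looking into the second stage from A: R3 + R4 = 38.40 Ω appears in parallel with R2.
Effective lower resistance at A: R2 ‖ 38.40 = 2.000 Ω.
So V_A = 18.1 × 0.1515 = 2.743 mV.

V_A ≈ 2.74 mV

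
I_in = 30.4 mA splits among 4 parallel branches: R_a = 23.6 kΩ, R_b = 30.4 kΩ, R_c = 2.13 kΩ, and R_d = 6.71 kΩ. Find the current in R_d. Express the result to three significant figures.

Conductances: ΣG = 1/23.6 + 1/30.4 + 1/2.13 + 1/6.71 = 0.6938 (1/kΩ).
R_d takes the fraction G_k/ΣG = 0.1490/0.6938 = 0.2148, so I = 30.4 × 0.2148 = 6.530 mA.

I ≈ 6.53 mA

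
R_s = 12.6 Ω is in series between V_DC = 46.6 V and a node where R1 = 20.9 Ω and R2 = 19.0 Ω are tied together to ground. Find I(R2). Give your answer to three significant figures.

I ≈ 1.08 A

Equivalent of the parallel group: R_p = 9.952 Ω.
V_A by voltage divider: V_A = 46.6 × 9.952/(12.6 + 9.952) = 20.56 V.
Branch current I = V_A/R2 = 20.56/19.0 = 1.082 A.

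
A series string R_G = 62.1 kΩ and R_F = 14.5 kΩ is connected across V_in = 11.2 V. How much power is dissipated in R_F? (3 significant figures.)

ΣR = 76.60 kΩ → I = 11.2/76.60 = 0.1462 mA.
V(R_F) = I·R = 2.120 V; P = V·I = 2.120 × 0.1462 = 0.3100 mW.

P ≈ 0.310 mW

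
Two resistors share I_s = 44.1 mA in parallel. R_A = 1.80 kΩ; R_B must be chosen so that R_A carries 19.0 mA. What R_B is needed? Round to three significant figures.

Two-branch current divider: I_A = I_s · R_B/(R_A + R_B).
With f = 0.4308, R_B = R_A · f/(1−f) = 1.80 × 0.7570 = 1.363 kΩ.

R_B ≈ 1.36 kΩ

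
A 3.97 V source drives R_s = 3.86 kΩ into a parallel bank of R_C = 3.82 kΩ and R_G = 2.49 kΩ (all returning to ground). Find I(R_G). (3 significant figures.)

I ≈ 0.448 mA

Equivalent of the parallel group: R_p = 1.507 kΩ.
V_A by voltage divider: V_A = 3.97 × 1.507/(3.86 + 1.507) = 1.115 V.
Branch current I = V_A/R_G = 1.115/2.49 = 0.4478 mA.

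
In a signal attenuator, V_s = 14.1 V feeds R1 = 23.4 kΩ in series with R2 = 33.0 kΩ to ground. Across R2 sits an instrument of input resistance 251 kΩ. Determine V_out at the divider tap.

V_out ≈ 7.82 V

First combine the lower leg with the load: R2 ‖ R_L = 29.17 kΩ.
Then V_out = V_s · R2'/(R1 + R2') = 14.1 × 29.17/52.57 = 7.823 V.
(Unloaded it would be 8.25 V; the load pulls it down.)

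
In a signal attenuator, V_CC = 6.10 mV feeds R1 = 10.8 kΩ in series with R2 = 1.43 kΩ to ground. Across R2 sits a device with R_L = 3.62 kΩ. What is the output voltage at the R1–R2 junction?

V_out ≈ 0.529 mV

The load sits in parallel with R2, giving an effective lower resistance R2' = R2·R_L/(R2+R_L) = 1.025 kΩ.
Then V_out = V_CC · R2'/(R1 + R2') = 6.10 × 1.025/11.83 = 0.5288 mV.
(Unloaded it would be 0.713 mV; the load pulls it down.)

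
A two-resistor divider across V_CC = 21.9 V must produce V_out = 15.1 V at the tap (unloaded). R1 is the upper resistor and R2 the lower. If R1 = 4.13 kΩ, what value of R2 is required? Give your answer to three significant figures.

R2 ≈ 9.17 kΩ

Required fraction k = V_out/V_CC = 0.6895.
So R2 = R1 · V_out/(V_CC − V_out) = 4.13 × 15.1/(21.9 − 15.1) = 4.13 × 2.221 = 9.171 kΩ.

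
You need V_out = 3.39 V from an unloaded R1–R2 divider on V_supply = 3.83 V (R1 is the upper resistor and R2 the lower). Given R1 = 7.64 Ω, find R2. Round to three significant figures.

R2 ≈ 58.9 Ω

Required fraction k = V_out/V_supply = 0.8851.
R2 = R1 · 0.8851/(1 − 0.8851) = 58.86 Ω.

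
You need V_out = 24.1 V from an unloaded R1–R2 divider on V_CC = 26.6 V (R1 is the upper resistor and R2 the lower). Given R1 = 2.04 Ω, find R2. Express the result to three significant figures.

R2 ≈ 19.7 Ω

Required fraction k = V_out/V_CC = 0.9060.
So R2 = R1 · V_out/(V_CC − V_out) = 2.04 × 24.1/(26.6 − 24.1) = 2.04 × 9.640 = 19.67 Ω.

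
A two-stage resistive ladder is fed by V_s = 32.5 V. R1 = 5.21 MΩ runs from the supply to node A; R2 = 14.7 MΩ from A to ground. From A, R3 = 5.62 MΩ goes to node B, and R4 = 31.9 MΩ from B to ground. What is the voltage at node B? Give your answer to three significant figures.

V_B ≈ 18.5 V

Node A sees R2 in parallel with the series input of stage 2, R3 + R4 = 37.52 MΩ.
Effective lower resistance at A: R2 ‖ 37.52 = 10.56 MΩ.
First divider: V_A = V_s · 10.56/(5.21 + 10.56) = 21.76 V.
Stage 2 is unloaded, so V_B = V_A · R4/(R3+R4) = 21.76 × 31.9/37.52 = 18.50 V.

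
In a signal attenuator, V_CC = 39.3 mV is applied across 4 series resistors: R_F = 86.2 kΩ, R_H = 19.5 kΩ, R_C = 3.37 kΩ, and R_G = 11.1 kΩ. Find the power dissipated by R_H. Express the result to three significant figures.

Series current I = V_CC/ΣR = 39.3/120.2 = 0.3270 µA.
V(R_H) = I·R = 6.377 mV; P = V·I = 6.377 × 0.3270 = 2.086 nW.

P ≈ 2.09 nW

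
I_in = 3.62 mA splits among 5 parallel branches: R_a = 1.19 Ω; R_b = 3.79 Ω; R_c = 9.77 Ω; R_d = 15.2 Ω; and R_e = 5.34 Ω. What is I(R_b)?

Conductances: ΣG = 1/1.19 + 1/3.79 + 1/9.77 + 1/15.2 + 1/5.34 = 1.460 (1/Ω).
R_b takes the fraction G_k/ΣG = 0.2639/1.460 = 0.1808, so I = 3.62 × 0.1808 = 0.6544 mA.

I ≈ 0.654 mA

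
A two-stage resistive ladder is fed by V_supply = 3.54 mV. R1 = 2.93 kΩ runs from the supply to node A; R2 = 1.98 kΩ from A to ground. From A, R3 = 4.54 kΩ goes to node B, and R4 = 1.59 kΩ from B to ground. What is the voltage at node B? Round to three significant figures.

Looking into the second stage from A: R3 + R4 = 6.130 kΩ appears in parallel with R2.
Effective lower resistance at A: R2 ‖ 6.130 = 1.497 kΩ.
V_A = 3.54 × 1.497/(2.93 + 1.497) = 1.197 mV.
V_B = V_A × 0.2594 = 0.3104 mV.

V_B ≈ 0.310 mV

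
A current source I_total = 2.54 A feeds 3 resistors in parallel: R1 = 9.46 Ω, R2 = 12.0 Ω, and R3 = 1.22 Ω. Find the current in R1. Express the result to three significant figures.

Conductances: ΣG = 1/9.46 + 1/12.0 + 1/1.22 = 1.009 (1/Ω).
By the current-divider rule, I = I_total · G_k/ΣG = 2.54 × 0.1048 = 0.2662 A.

I ≈ 0.266 A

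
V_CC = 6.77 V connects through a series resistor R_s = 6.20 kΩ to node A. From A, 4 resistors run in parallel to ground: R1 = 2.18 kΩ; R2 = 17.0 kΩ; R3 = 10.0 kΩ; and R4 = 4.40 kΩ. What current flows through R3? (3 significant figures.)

I ≈ 0.109 mA

Parallel bank: R_p = 1/(1/2.18 + 1/17.0 + 1/10.0 + 1/4.40) = 1.184 kΩ.
V_A by voltage divider: V_A = 6.77 × 1.184/(6.20 + 1.184) = 1.085 V.
I(R3) = V_A / R3 = 1.085/10.0 = 0.1085 mA.
(Check via current divider: I_total = 0.9169 mA; share G_k/ΣG = 0.1184 → same result.)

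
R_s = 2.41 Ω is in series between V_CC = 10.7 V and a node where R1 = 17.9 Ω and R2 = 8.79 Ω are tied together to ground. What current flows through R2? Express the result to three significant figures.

I ≈ 0.864 A

Combine the parallel branches: R_p = (1/17.9 + 1/8.79)⁻¹ = 5.895 Ω.
V_A by voltage divider: V_A = 10.7 × 5.895/(2.41 + 5.895) = 7.595 V.
I(R2) = V_A / R2 = 7.595/8.79 = 0.8641 A.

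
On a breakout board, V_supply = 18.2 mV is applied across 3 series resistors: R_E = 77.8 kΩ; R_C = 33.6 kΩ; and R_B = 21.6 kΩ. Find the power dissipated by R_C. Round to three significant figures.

P ≈ 0.629 nW

The common current is I = 18.2/133.0 = 0.1368 µA.
P(R_C) = I²·R_C = (0.1368)² × 33.6 = 0.6292 nW.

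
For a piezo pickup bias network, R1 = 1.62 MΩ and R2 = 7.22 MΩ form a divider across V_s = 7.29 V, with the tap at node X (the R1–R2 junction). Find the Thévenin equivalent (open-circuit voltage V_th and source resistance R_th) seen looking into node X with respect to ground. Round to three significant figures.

V_th is the unloaded tap voltage: V_s · R2/(R1+R2) = 7.29 × 0.8167 = 5.954 V.
Looking into X with the source shorted: R_th = R1·R2/(R1+R2) = 1.620 × 7.22/8.840 = 1.323 MΩ.

V_th ≈ 5.95 V, R_th ≈ 1.32 MΩ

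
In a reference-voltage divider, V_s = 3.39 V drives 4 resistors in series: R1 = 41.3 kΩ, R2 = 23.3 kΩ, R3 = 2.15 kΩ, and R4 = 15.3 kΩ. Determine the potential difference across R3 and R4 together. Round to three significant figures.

V ≈ 0.721 V

ΣR = 41.3 + 23.3 + 2.15 + 15.3 = 82.05 kΩ.
R_{R3..R4} = 2.15 + 15.3 = 17.45 kΩ.
V = V_s · R/ΣR = 3.39 × 0.2127 = 0.7210 V.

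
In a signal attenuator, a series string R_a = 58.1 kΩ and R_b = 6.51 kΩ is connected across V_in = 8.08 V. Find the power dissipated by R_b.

P ≈ 0.102 mW

The common current is I = 8.08/64.61 = 0.1251 mA.
P(R_b) = I²·R_b = (0.1251)² × 6.51 = 0.1018 mW.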